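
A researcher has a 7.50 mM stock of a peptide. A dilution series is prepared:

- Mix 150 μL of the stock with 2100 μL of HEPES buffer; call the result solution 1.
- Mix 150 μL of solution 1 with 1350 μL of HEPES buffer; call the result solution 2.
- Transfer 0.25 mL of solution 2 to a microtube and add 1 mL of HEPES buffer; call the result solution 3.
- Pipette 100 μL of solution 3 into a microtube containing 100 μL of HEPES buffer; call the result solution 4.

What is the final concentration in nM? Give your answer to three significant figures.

5.00 × 10^3 nM

Step 1: 150 μL + 2100 μL = 2250 μL total → factor 2250/150 = 15
Step 2: 150 μL + 1350 μL = 1500 μL total → factor 1500/150 = 10
Step 3: 0.25 mL + 1 mL = 1.25 mL total → factor 1.25/0.25 = 5
Step 4: 100 μL + 100 μL = 200 μL total → factor 200/100 = 2
Overall dilution factor = 15 × 10 × 5 × 2 = 1500
Final = 7.50 mM / 1500 = 0.005000 mM = 5.00 × 10^3 nM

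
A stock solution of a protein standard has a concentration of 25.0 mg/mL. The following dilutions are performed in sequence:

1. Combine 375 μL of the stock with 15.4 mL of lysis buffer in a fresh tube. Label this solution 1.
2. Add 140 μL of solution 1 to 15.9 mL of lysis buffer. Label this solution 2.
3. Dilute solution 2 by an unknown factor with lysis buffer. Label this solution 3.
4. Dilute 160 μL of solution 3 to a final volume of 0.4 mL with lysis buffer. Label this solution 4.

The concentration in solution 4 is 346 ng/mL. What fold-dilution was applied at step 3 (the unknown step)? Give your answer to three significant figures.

Step 1: 375 μL + 15.4 mL = 15775 μL total → factor 15775/375 = 42.067
Step 2: 140 μL + 15.9 mL = 16040 μL total → factor 16040/140 = 114.57
Step 3: unknown factor x
Step 4: 160 μL brought to 0.4 mL → factor 400/160 = 2.5
Product of known-step factors = 12049
Overall factor = 25.0 mg/mL / (346 ng/mL) = 72254
x = 72254 / 12049 = 6.00

6.00-fold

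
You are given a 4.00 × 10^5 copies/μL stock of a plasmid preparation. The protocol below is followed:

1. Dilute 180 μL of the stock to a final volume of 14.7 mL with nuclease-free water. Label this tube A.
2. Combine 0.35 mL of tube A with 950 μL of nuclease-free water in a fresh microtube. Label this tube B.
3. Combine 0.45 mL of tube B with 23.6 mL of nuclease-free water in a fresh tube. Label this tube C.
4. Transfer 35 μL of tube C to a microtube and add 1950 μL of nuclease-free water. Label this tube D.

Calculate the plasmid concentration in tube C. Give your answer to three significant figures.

24.7 copies/μL

Step 1: 180 μL brought to 14.7 mL → factor 14700/180 = 81.667
Step 2: 0.35 mL + 950 μL = 1.3 mL total → factor 1.3/0.35 = 3.7143
Step 3: 0.45 mL + 23.6 mL = 24.05 mL total → factor 24.05/0.45 = 53.444
Dilution factor through tube C = 81.667 × 3.7143 × 53.444 = 16211
[tube C] = 4.00 × 10^5 copies/μL / 16211 = 24.7 copies/μL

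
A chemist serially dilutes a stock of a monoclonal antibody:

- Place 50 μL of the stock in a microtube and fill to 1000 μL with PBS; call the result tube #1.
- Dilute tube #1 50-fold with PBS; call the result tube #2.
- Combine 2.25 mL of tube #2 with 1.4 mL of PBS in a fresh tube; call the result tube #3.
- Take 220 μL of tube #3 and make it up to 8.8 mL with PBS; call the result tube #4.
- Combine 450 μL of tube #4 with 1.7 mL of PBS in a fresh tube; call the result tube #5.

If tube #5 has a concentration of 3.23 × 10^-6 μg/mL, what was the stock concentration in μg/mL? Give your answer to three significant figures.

1.00 μg/mL

Step 1: 50 μL brought to 1000 μL → factor 1000/50 = 20
Step 2: 50-fold → factor 50
Step 3: 2.25 mL + 1.4 mL = 3.65 mL total → factor 3.65/2.25 = 1.6222
Step 4: 220 μL brought to 8.8 mL → factor 8800/220 = 40
Step 5: 450 μL + 1.7 mL = 2150 μL total → factor 2150/450 = 4.7778
Overall dilution factor = 20 × 50 × 1.6222 × 40 × 4.7778 = 3.1002 × 10^5
Stock = 3.23 × 10^-6 μg/mL × 3.1002 × 10^5 = 1.00 μg/mL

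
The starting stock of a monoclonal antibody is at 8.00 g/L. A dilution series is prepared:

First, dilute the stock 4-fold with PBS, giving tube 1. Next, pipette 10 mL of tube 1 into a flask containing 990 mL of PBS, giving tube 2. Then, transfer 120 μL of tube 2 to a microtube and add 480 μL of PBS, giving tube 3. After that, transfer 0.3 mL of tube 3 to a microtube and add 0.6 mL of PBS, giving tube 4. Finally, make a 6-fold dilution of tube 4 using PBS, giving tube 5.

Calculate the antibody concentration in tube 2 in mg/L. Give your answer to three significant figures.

Step 1: 4-fold → factor 4
Step 2: 10 mL + 990 mL = 1000 mL total → factor 1000/10 = 100
Dilution factor through tube 2 = 4 × 100 = 400
[tube 2] = 8.00 g/L / 400 = 0.02000 g/L = 20.0 mg/L

20.0 mg/L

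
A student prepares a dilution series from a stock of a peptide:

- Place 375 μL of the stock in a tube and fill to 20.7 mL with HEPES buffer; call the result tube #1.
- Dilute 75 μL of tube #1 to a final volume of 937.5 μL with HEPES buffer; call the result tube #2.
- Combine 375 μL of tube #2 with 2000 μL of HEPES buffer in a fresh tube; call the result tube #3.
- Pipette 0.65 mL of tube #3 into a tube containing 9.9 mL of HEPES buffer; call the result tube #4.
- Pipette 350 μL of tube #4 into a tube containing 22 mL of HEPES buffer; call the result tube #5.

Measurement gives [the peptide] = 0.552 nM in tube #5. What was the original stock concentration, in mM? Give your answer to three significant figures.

Step 1: 375 μL brought to 20.7 mL → factor 20700/375 = 55.2
Step 2: 75 μL brought to 937.5 μL → factor 937.5/75 = 12.5
Step 3: 375 μL + 2000 μL = 2375 μL total → factor 2375/375 = 6.3333
Step 4: 0.65 mL + 9.9 mL = 10.55 mL total → factor 10.55/0.65 = 16.231
Step 5: 350 μL + 22 mL = 22350 μL total → factor 22350/350 = 63.857
Overall dilution factor = 55.2 × 12.5 × 6.3333 × 16.231 × 63.857 = 4.5293 × 10^6
Stock = 0.552 nM × 4.5293 × 10^6 = 2.500 × 10^6 nM = 2.50 mM

2.50 mM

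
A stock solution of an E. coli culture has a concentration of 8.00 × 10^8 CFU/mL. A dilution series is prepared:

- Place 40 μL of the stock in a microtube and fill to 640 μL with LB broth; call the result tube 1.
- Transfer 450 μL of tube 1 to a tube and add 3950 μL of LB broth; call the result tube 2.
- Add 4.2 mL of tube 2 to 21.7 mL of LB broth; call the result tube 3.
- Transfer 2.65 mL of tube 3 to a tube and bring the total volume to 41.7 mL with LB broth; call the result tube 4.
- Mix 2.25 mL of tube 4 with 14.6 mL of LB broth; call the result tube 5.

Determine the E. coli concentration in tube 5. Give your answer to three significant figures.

7.04 × 10^3 CFU/mL

Step 1: 40 μL brought to 640 μL → factor 640/40 = 16
Step 2: 450 μL + 3950 μL = 4400 μL total → factor 4400/450 = 9.7778
Step 3: 4.2 mL + 21.7 mL = 25.9 mL total → factor 25.9/4.2 = 6.1667
Step 4: 2.65 mL brought to 41.7 mL → factor 41.7/2.65 = 15.736
Step 5: 2.25 mL + 14.6 mL = 16.85 mL total → factor 16.85/2.25 = 7.4889
Overall dilution factor = 16 × 9.7778 × 6.1667 × 15.736 × 7.4889 = 1.1369 × 10^5
Final = 8.00 × 10^8 CFU/mL / 1.1369 × 10^5 = 7.04 × 10^3 CFU/mL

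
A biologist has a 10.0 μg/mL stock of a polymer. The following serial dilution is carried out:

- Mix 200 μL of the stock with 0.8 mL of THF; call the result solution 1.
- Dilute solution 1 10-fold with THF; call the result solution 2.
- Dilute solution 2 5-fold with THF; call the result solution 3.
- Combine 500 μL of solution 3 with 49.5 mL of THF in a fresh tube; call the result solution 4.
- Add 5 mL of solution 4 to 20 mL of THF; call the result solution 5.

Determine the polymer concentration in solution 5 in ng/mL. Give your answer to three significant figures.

0.0800 ng/mL

Step 1: 200 μL + 0.8 mL = 1000 μL total → factor 1000/200 = 5
Step 2: 10-fold → factor 10
Step 3: 5-fold → factor 5
Step 4: 500 μL + 49.5 mL = 50000 μL total → factor 50000/500 = 100
Step 5: 5 mL + 20 mL = 25 mL total → factor 25/5 = 5
Overall dilution factor = 5 × 10 × 5 × 100 × 5 = 1.25 × 10^5
Final = 10.0 μg/mL / 1.25 × 10^5 = 8.000 × 10^-5 μg/mL = 0.0800 ng/mL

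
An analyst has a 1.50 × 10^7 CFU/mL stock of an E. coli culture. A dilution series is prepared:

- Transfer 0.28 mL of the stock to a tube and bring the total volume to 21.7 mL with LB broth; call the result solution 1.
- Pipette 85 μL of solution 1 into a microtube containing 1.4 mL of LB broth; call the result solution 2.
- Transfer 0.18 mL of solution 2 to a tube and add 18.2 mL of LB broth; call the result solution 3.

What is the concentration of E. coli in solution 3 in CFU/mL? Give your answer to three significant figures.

108 CFU/mL

Step 1: 0.28 mL brought to 21.7 mL → factor 21.7/0.28 = 77.5
Step 2: 85 μL + 1.4 mL = 1485 μL total → factor 1485/85 = 17.471
Step 3: 0.18 mL + 18.2 mL = 18.38 mL total → factor 18.38/0.18 = 102.11
Overall dilution factor = 77.5 × 17.471 × 102.11 = 1.3826 × 10^5
Final = 1.50 × 10^7 CFU/mL / 1.3826 × 10^5 = 108 CFU/mL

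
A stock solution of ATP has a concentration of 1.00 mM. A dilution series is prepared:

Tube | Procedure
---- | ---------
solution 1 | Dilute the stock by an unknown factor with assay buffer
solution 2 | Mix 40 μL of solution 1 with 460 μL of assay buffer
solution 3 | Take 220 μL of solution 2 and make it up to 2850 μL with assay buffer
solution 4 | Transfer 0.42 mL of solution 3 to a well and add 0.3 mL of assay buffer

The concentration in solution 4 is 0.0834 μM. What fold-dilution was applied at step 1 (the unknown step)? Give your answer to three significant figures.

Step 1: unknown factor x
Step 2: 40 μL + 460 μL = 500 μL total → factor 500/40 = 12.5
Step 3: 220 μL brought to 2850 μL → factor 2850/220 = 12.955
Step 4: 0.42 mL + 0.3 mL = 0.72 mL total → factor 0.72/0.42 = 1.7143
Product of known-step factors = 277.6
Overall factor = 1.00 mM / (0.0834 μM) = 11990
x = 11990 / 277.6 = 43.2

43.2-fold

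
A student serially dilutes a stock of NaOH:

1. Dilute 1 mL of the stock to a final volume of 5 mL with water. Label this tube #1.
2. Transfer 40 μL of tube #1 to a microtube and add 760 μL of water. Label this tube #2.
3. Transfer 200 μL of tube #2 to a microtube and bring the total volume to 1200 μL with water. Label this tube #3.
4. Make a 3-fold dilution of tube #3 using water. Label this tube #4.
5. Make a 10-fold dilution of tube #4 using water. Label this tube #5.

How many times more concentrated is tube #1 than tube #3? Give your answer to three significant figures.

Step 1: 1 mL brought to 5 mL → factor 5/1 = 5
Step 2: 40 μL + 760 μL = 800 μL total → factor 800/40 = 20
Step 3: 200 μL brought to 1200 μL → factor 1200/200 = 6
Dilution factor to tube #1 = 5; to tube #3 = 600
[tube #1]/[tube #3] = (factor to tube #3)/(factor to tube #1) = 600/5 = 120

120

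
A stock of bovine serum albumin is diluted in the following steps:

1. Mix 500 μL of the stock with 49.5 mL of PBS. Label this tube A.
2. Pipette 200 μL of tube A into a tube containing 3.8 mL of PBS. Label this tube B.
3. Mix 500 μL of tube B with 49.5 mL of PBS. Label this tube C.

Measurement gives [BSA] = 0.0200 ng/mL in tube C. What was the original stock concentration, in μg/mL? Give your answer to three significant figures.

4.00 μg/mL

Step 1: 500 μL + 49.5 mL = 50000 μL total → factor 50000/500 = 100
Step 2: 200 μL + 3.8 mL = 4000 μL total → factor 4000/200 = 20
Step 3: 500 μL + 49.5 mL = 50000 μL total → factor 50000/500 = 100
Overall dilution factor = 100 × 20 × 100 = 2 × 10^5
Stock = 0.0200 ng/mL × 2 × 10^5 = 4000 ng/mL = 4.00 μg/mL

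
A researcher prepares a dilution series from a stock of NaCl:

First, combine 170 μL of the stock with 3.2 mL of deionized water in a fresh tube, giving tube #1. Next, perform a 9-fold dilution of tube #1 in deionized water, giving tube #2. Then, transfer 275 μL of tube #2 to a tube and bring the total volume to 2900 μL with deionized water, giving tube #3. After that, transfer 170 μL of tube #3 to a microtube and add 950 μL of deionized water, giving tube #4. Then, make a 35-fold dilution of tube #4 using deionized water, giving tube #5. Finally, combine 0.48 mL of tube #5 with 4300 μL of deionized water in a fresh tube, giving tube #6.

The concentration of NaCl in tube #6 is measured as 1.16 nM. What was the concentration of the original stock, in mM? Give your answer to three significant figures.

Step 1: 170 μL + 3.2 mL = 3370 μL total → factor 3370/170 = 19.824
Step 2: 9-fold → factor 9
Step 3: 275 μL brought to 2900 μL → factor 2900/275 = 10.545
Step 4: 170 μL + 950 μL = 1120 μL total → factor 1120/170 = 6.5882
Step 5: 35-fold → factor 35
Step 6: 0.48 mL + 4300 μL = 4.78 mL total → factor 4.78/0.48 = 9.9583
Overall dilution factor = 19.824 × 9 × 10.545 × 6.5882 × 35 × 9.9583 = 4.3203 × 10^6
Stock = 1.16 nM × 4.3203 × 10^6 = 5.012 × 10^6 nM = 5.01 mM

5.01 mM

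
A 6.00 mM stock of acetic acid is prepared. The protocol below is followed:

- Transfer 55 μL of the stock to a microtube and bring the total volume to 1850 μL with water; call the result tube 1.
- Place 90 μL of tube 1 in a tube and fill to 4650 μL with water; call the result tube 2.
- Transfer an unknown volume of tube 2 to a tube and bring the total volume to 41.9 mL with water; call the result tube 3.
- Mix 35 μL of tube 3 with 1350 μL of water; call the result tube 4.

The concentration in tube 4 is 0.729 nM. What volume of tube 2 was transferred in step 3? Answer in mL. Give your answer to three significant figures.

Step 1: 55 μL brought to 1850 μL → factor 1850/55 = 33.636
Step 2: 90 μL brought to 4650 μL → factor 4650/90 = 51.667
Step 3: v brought to 41.9 mL → factor = 41.9 mL/v
Step 4: 35 μL + 1350 μL = 1385 μL total → factor 1385/35 = 39.571
Product of known-step factors = 68770
Overall factor = 6.00 mM / (0.729 nM) = 8.2305 × 10^6
Step-3 factor = 8.2305 × 10^6 / 68770 = 119.68
v = 41.9 mL / 119.68 = 0.350 mL

0.350 mL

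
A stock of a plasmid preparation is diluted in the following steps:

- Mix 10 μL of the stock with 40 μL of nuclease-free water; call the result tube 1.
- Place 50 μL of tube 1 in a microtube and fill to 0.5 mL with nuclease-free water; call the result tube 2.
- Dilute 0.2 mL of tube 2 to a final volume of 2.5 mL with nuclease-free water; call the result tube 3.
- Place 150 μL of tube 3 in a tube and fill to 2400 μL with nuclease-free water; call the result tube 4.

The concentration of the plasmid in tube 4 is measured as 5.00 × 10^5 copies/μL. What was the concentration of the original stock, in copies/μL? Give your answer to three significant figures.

Step 1: 10 μL + 40 μL = 50 μL total → factor 50/10 = 5
Step 2: 50 μL brought to 0.5 mL → factor 500/50 = 10
Step 3: 0.2 mL brought to 2.5 mL → factor 2.5/0.2 = 12.5
Step 4: 150 μL brought to 2400 μL → factor 2400/150 = 16
Overall dilution factor = 5 × 10 × 12.5 × 16 = 10000
Stock = 5.00 × 10^5 copies/μL × 10000 = 5.00 × 10^9 copies/μL

5.00 × 10^9 copies/μL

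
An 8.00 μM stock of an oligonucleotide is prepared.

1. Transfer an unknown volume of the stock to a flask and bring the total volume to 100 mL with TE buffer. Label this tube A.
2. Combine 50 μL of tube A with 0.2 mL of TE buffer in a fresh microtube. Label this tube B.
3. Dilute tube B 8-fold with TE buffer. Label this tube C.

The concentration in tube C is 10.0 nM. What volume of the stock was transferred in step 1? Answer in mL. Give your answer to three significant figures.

Step 1: v brought to 100 mL → factor = 100 mL/v
Step 2: 50 μL + 0.2 mL = 250 μL total → factor 250/50 = 5
Step 3: 8-fold → factor 8
Product of known-step factors = 40
Overall factor = 8.00 μM / (10.0 nM) = 800
Step-1 factor = 800 / 40 = 20
v = 100 mL / 20 = 5.00 mL

5.00 mL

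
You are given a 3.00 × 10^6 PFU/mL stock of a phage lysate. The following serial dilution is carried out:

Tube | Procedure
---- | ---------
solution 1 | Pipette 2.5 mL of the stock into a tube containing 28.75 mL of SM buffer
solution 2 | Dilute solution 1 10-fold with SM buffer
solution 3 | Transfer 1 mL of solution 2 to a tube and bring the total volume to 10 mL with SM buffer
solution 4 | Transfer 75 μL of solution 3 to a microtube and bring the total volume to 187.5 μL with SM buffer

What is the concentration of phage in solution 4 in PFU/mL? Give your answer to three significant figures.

960 PFU/mL

Step 1: 2.5 mL + 28.75 mL = 31.25 mL total → factor 31.25/2.5 = 12.5
Step 2: 10-fold → factor 10
Step 3: 1 mL brought to 10 mL → factor 10/1 = 10
Step 4: 75 μL brought to 187.5 μL → factor 187.5/75 = 2.5
Overall dilution factor = 12.5 × 10 × 10 × 2.5 = 3125
Final = 3.00 × 10^6 PFU/mL / 3125 = 960 PFU/mL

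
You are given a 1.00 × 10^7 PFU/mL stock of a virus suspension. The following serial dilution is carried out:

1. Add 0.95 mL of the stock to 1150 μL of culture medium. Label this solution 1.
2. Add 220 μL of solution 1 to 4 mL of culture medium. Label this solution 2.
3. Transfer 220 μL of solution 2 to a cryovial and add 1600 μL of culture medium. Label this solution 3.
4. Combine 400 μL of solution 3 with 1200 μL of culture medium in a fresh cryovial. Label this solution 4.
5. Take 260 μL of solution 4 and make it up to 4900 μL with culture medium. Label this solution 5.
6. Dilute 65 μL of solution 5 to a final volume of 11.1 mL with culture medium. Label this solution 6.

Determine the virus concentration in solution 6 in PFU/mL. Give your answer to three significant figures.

2.21 PFU/mL

Step 1: 0.95 mL + 1150 μL = 2.1 mL total → factor 2.1/0.95 = 2.2105
Step 2: 220 μL + 4 mL = 4220 μL total → factor 4220/220 = 19.182
Step 3: 220 μL + 1600 μL = 1820 μL total → factor 1820/220 = 8.2727
Step 4: 400 μL + 1200 μL = 1600 μL total → factor 1600/400 = 4
Step 5: 260 μL brought to 4900 μL → factor 4900/260 = 18.846
Step 6: 65 μL brought to 11.1 mL → factor 11100/65 = 170.77
Overall dilution factor = 2.2105 × 19.182 × 8.2727 × 4 × 18.846 × 170.77 = 4.5157 × 10^6
Final = 1.00 × 10^7 PFU/mL / 4.5157 × 10^6 = 2.21 PFU/mL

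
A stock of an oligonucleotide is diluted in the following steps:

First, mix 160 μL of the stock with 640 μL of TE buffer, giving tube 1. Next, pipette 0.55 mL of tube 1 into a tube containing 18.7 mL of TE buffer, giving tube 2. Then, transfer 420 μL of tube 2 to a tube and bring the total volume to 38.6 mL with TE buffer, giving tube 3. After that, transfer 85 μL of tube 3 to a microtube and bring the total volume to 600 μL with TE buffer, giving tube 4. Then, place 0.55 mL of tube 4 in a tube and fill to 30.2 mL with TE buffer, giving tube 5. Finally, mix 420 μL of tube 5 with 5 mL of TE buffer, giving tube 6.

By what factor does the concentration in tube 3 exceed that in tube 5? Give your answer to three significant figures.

388

Step 1: 160 μL + 640 μL = 800 μL total → factor 800/160 = 5
Step 2: 0.55 mL + 18.7 mL = 19.25 mL total → factor 19.25/0.55 = 35
Step 3: 420 μL brought to 38.6 mL → factor 38600/420 = 91.905
Step 4: 85 μL brought to 600 μL → factor 600/85 = 7.0588
Step 5: 0.55 mL brought to 30.2 mL → factor 30.2/0.55 = 54.909
Dilution factor to tube 3 = 16083; to tube 5 = 6.2338 × 10^6
[tube 3]/[tube 5] = (factor to tube 5)/(factor to tube 3) = 6.2338 × 10^6/16083 = 388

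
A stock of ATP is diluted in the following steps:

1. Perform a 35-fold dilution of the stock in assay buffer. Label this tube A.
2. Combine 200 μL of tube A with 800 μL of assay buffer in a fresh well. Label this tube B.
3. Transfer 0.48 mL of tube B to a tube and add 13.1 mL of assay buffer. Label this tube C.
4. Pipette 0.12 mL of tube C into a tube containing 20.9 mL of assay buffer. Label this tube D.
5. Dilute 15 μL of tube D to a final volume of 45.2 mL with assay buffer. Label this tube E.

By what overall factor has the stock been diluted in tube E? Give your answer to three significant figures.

2.61 × 10^9

Step 1: 35-fold → factor 35
Step 2: 200 μL + 800 μL = 1000 μL total → factor 1000/200 = 5
Step 3: 0.48 mL + 13.1 mL = 13.58 mL total → factor 13.58/0.48 = 28.292
Step 4: 0.12 mL + 20.9 mL = 21.02 mL total → factor 21.02/0.12 = 175.17
Step 5: 15 μL brought to 45.2 mL → factor 45200/15 = 3013.3
Overall dilution factor = 35 × 5 × 28.292 × 175.17 × 3013.3 = 2.6133 × 10^9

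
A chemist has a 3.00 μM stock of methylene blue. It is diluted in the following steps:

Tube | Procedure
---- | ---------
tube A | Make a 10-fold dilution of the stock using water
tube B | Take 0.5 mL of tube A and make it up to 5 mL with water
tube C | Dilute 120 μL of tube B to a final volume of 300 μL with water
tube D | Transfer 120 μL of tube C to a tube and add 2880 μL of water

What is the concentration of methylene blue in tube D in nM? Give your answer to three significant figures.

0.480 nM

Step 1: 10-fold → factor 10
Step 2: 0.5 mL brought to 5 mL → factor 5/0.5 = 10
Step 3: 120 μL brought to 300 μL → factor 300/120 = 2.5
Step 4: 120 μL + 2880 μL = 3000 μL total → factor 3000/120 = 25
Overall dilution factor = 10 × 10 × 2.5 × 25 = 6250
Final = 3.00 μM / 6250 = 0.0004800 μM = 0.480 nM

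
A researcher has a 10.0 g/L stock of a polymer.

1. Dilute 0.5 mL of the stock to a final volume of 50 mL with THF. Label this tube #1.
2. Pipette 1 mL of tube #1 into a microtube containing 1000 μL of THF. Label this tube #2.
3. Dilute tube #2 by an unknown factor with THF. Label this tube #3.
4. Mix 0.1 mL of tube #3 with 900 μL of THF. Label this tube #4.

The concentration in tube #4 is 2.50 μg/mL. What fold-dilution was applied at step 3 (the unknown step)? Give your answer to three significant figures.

2.00-fold

Step 1: 0.5 mL brought to 50 mL → factor 50/0.5 = 100
Step 2: 1 mL + 1000 μL = 2 mL total → factor 2/1 = 2
Step 3: unknown factor x
Step 4: 0.1 mL + 900 μL = 1 mL total → factor 1/0.1 = 10
Product of known-step factors = 2000
Overall factor = 10.0 g/L / (2.50 μg/mL) = 4000
x = 4000 / 2000 = 2.00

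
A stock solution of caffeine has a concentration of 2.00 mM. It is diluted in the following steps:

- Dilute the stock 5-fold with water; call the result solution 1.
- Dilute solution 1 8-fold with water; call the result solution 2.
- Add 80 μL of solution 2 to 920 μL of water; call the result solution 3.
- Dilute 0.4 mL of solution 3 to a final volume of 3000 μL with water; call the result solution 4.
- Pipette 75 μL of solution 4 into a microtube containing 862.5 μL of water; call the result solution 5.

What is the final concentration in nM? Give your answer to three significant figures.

42.7 nM

Step 1: 5-fold → factor 5
Step 2: 8-fold → factor 8
Step 3: 80 μL + 920 μL = 1000 μL total → factor 1000/80 = 12.5
Step 4: 0.4 mL brought to 3000 μL → factor 3/0.4 = 7.5
Step 5: 75 μL + 862.5 μL = 937.5 μL total → factor 937.5/75 = 12.5
Overall dilution factor = 5 × 8 × 12.5 × 7.5 × 12.5 = 46875
Final = 2.00 mM / 46875 = 4.267 × 10^-5 mM = 42.7 nM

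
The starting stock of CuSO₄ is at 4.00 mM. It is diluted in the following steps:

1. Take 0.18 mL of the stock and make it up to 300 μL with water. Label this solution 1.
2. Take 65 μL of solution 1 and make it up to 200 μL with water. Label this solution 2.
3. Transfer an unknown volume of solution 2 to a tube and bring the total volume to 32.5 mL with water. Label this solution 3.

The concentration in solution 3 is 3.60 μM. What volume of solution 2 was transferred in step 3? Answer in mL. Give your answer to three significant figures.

Step 1: 0.18 mL brought to 300 μL → factor 0.3/0.18 = 1.6667
Step 2: 65 μL brought to 200 μL → factor 200/65 = 3.0769
Step 3: v brought to 32.5 mL → factor = 32.5 mL/v
Product of known-step factors = 5.1282
Overall factor = 4.00 mM / (3.60 μM) = 1111.1
Step-3 factor = 1111.1 / 5.1282 = 216.67
v = 32.5 mL / 216.67 = 0.150 mL

0.150 mL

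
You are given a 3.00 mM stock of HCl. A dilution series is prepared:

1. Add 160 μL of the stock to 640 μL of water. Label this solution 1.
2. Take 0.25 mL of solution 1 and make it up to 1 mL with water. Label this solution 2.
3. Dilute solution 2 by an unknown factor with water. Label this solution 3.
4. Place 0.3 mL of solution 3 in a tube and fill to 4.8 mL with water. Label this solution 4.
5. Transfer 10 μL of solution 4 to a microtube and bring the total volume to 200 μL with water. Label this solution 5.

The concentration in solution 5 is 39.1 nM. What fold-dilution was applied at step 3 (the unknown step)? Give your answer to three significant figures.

Step 1: 160 μL + 640 μL = 800 μL total → factor 800/160 = 5
Step 2: 0.25 mL brought to 1 mL → factor 1/0.25 = 4
Step 3: unknown factor x
Step 4: 0.3 mL brought to 4.8 mL → factor 4.8/0.3 = 16
Step 5: 10 μL brought to 200 μL → factor 200/10 = 20
Product of known-step factors = 6400
Overall factor = 3.00 mM / (39.1 nM) = 76726
x = 76726 / 6400 = 12.0

12.0-fold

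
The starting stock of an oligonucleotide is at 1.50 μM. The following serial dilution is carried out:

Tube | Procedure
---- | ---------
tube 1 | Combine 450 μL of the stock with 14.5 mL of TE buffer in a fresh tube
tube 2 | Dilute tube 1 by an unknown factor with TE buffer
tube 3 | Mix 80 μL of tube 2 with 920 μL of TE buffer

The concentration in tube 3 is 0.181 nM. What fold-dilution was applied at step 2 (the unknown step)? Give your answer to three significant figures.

20.0-fold

Step 1: 450 μL + 14.5 mL = 14950 μL total → factor 14950/450 = 33.222
Step 2: unknown factor x
Step 3: 80 μL + 920 μL = 1000 μL total → factor 1000/80 = 12.5
Product of known-step factors = 415.28
Overall factor = 1.50 μM / (0.181 nM) = 8287.3
x = 8287.3 / 415.28 = 20.0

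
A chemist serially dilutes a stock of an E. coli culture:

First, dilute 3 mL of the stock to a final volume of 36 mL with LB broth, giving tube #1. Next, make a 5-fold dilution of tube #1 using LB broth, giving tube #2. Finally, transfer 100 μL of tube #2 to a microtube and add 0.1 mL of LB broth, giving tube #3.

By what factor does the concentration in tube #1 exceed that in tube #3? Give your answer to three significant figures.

Step 1: 3 mL brought to 36 mL → factor 36/3 = 12
Step 2: 5-fold → factor 5
Step 3: 100 μL + 0.1 mL = 200 μL total → factor 200/100 = 2
Dilution factor to tube #1 = 12; to tube #3 = 120
[tube #1]/[tube #3] = (factor to tube #3)/(factor to tube #1) = 120/12 = 10.0

10.0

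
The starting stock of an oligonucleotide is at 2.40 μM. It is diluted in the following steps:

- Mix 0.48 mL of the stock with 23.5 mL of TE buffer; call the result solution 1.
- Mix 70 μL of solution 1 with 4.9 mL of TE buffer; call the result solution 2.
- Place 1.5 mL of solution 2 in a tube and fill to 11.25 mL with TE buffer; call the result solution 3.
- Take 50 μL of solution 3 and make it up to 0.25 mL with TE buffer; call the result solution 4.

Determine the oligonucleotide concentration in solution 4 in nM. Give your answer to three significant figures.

0.0180 nM

Step 1: 0.48 mL + 23.5 mL = 23.98 mL total → factor 23.98/0.48 = 49.958
Step 2: 70 μL + 4.9 mL = 4970 μL total → factor 4970/70 = 71
Step 3: 1.5 mL brought to 11.25 mL → factor 11.25/1.5 = 7.5
Step 4: 50 μL brought to 0.25 mL → factor 250/50 = 5
Overall dilution factor = 49.958 × 71 × 7.5 × 5 = 1.3301 × 10^5
Final = 2.40 μM / 1.3301 × 10^5 = 1.804 × 10^-5 μM = 0.0180 nM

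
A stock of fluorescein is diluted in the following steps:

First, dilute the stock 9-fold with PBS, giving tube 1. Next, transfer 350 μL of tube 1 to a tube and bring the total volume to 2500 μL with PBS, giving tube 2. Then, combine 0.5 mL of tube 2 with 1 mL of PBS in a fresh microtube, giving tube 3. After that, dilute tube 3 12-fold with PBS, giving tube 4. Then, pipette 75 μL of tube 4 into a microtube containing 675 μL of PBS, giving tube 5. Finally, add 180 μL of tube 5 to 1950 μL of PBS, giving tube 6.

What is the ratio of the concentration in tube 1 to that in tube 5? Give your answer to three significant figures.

Step 1: 9-fold → factor 9
Step 2: 350 μL brought to 2500 μL → factor 2500/350 = 7.1429
Step 3: 0.5 mL + 1 mL = 1.5 mL total → factor 1.5/0.5 = 3
Step 4: 12-fold → factor 12
Step 5: 75 μL + 675 μL = 750 μL total → factor 750/75 = 10
Dilution factor to tube 1 = 9; to tube 5 = 23143
[tube 1]/[tube 5] = (factor to tube 5)/(factor to tube 1) = 23143/9 = 2.57 × 10^3

2.57 × 10^3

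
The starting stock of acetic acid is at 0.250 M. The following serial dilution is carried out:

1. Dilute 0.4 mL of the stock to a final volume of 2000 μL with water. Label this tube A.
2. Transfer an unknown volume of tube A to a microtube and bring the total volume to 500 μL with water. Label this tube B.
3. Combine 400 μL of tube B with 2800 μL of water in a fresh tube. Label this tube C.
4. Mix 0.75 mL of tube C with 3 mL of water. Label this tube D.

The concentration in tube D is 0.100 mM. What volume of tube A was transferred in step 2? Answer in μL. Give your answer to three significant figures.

Step 1: 0.4 mL brought to 2000 μL → factor 2/0.4 = 5
Step 2: v brought to 500 μL → factor = 500 μL/v
Step 3: 400 μL + 2800 μL = 3200 μL total → factor 3200/400 = 8
Step 4: 0.75 mL + 3 mL = 3.75 mL total → factor 3.75/0.75 = 5
Product of known-step factors = 200
Overall factor = 0.250 M / (0.100 mM) = 2500
Step-2 factor = 2500 / 200 = 12.5
v = 500 μL / 12.5 = 40.0 μL

40.0 μL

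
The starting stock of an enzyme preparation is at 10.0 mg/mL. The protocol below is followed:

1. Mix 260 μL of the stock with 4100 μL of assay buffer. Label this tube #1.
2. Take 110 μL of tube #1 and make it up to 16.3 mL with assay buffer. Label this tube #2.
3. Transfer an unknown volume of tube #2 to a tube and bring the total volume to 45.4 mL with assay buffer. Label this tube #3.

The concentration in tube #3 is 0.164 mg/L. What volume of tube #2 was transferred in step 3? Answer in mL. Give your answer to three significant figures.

Step 1: 260 μL + 4100 μL = 4360 μL total → factor 4360/260 = 16.769
Step 2: 110 μL brought to 16.3 mL → factor 16300/110 = 148.18
Step 3: v brought to 45.4 mL → factor = 45.4 mL/v
Product of known-step factors = 2484.9
Overall factor = 10.0 mg/mL / (0.164 mg/L) = 60976
Step-3 factor = 60976 / 2484.9 = 24.539
v = 45.4 mL / 24.539 = 1.85 mL

1.85 mL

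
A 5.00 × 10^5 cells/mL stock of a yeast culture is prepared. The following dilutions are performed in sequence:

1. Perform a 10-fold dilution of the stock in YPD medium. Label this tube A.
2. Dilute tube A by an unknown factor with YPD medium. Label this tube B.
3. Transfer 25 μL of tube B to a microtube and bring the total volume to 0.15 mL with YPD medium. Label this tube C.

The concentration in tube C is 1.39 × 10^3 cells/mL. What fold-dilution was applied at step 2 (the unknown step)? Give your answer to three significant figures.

6.00-fold

Step 1: 10-fold → factor 10
Step 2: unknown factor x
Step 3: 25 μL brought to 0.15 mL → factor 150/25 = 6
Product of known-step factors = 60
Overall factor = 5.00 × 10^5 cells/mL / (1.39 × 10^3 cells/mL) = 359.71
x = 359.71 / 60 = 6.00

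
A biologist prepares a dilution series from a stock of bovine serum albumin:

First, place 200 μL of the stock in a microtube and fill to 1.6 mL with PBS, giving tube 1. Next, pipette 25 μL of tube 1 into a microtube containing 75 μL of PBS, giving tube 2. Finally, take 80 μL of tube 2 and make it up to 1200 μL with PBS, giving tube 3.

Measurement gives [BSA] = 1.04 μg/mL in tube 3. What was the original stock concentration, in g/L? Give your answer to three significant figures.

Step 1: 200 μL brought to 1.6 mL → factor 1600/200 = 8
Step 2: 25 μL + 75 μL = 100 μL total → factor 100/25 = 4
Step 3: 80 μL brought to 1200 μL → factor 1200/80 = 15
Overall dilution factor = 8 × 4 × 15 = 480
Stock = 1.04 μg/mL × 480 = 499.2 μg/mL = 0.499 g/L

0.499 g/L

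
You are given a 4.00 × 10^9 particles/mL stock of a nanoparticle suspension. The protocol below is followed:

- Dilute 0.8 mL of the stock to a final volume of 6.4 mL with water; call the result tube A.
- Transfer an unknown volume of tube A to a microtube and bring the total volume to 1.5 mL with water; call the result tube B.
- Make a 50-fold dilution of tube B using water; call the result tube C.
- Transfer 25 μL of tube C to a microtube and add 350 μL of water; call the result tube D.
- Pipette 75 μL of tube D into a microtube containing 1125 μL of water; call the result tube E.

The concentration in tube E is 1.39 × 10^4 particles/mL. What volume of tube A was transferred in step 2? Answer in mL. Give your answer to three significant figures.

Step 1: 0.8 mL brought to 6.4 mL → factor 6.4/0.8 = 8
Step 2: v brought to 1.5 mL → factor = 1.5 mL/v
Step 3: 50-fold → factor 50
Step 4: 25 μL + 350 μL = 375 μL total → factor 375/25 = 15
Step 5: 75 μL + 1125 μL = 1200 μL total → factor 1200/75 = 16
Product of known-step factors = 96000
Overall factor = 4.00 × 10^9 particles/mL / (1.39 × 10^4 particles/mL) = 2.8777 × 10^5
Step-2 factor = 2.8777 × 10^5 / 96000 = 2.9976
v = 1.5 mL / 2.9976 = 0.500 mL

0.500 mL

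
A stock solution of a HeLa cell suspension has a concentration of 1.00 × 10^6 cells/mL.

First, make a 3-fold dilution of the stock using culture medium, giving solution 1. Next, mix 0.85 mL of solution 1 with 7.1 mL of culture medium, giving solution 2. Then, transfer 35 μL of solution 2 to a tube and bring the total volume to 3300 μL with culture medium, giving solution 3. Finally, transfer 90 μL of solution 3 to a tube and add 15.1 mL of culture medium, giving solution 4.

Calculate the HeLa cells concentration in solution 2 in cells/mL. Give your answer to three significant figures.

Step 1: 3-fold → factor 3
Step 2: 0.85 mL + 7.1 mL = 7.95 mL total → factor 7.95/0.85 = 9.3529
Dilution factor through solution 2 = 3 × 9.3529 = 28.059
[solution 2] = 1.00 × 10^6 cells/mL / 28.059 = 3.56 × 10^4 cells/mL

3.56 × 10^4 cells/mL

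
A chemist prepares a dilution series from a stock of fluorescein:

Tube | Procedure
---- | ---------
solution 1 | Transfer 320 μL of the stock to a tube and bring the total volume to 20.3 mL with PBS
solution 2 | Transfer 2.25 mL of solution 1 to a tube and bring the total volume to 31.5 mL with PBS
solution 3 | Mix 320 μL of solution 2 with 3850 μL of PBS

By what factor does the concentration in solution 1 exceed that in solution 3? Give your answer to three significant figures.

Step 1: 320 μL brought to 20.3 mL → factor 20300/320 = 63.438
Step 2: 2.25 mL brought to 31.5 mL → factor 31.5/2.25 = 14
Step 3: 320 μL + 3850 μL = 4170 μL total → factor 4170/320 = 13.031
Dilution factor to solution 1 = 63.438; to solution 3 = 11573
[solution 1]/[solution 3] = (factor to solution 3)/(factor to solution 1) = 11573/63.438 = 182

182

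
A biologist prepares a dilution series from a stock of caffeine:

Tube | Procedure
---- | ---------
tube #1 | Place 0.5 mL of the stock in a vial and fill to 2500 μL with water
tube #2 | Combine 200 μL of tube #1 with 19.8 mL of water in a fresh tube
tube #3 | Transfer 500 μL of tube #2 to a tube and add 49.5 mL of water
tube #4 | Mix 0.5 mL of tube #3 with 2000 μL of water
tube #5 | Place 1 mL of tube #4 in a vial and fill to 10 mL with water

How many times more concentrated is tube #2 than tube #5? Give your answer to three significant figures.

5.00 × 10^3

Step 1: 0.5 mL brought to 2500 μL → factor 2.5/0.5 = 5
Step 2: 200 μL + 19.8 mL = 20000 μL total → factor 20000/200 = 100
Step 3: 500 μL + 49.5 mL = 50000 μL total → factor 50000/500 = 100
Step 4: 0.5 mL + 2000 μL = 2.5 mL total → factor 2.5/0.5 = 5
Step 5: 1 mL brought to 10 mL → factor 10/1 = 10
Dilution factor to tube #2 = 500; to tube #5 = 2.5 × 10^6
[tube #2]/[tube #5] = (factor to tube #5)/(factor to tube #2) = 2.5 × 10^6/500 = 5.00 × 10^3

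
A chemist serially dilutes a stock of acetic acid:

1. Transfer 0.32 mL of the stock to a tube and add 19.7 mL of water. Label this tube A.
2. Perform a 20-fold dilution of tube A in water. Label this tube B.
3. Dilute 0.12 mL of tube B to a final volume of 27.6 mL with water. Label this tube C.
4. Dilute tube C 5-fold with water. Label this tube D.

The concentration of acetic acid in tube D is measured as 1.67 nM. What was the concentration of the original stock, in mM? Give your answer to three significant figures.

Step 1: 0.32 mL + 19.7 mL = 20.02 mL total → factor 20.02/0.32 = 62.562
Step 2: 20-fold → factor 20
Step 3: 0.12 mL brought to 27.6 mL → factor 27.6/0.12 = 230
Step 4: 5-fold → factor 5
Overall dilution factor = 62.562 × 20 × 230 × 5 = 1.4389 × 10^6
Stock = 1.67 nM × 1.4389 × 10^6 = 2.403 × 10^6 nM = 2.40 mM

2.40 mM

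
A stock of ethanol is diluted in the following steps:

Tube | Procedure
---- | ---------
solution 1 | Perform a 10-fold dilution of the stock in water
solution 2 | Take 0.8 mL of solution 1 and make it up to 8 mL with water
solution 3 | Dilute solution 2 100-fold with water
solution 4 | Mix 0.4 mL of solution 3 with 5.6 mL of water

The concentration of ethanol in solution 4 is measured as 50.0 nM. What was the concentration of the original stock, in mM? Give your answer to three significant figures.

7.50 mM

Step 1: 10-fold → factor 10
Step 2: 0.8 mL brought to 8 mL → factor 8/0.8 = 10
Step 3: 100-fold → factor 100
Step 4: 0.4 mL + 5.6 mL = 6 mL total → factor 6/0.4 = 15
Overall dilution factor = 10 × 10 × 100 × 15 = 1.5 × 10^5
Stock = 50.0 nM × 1.5 × 10^5 = 7.500 × 10^6 nM = 7.50 mM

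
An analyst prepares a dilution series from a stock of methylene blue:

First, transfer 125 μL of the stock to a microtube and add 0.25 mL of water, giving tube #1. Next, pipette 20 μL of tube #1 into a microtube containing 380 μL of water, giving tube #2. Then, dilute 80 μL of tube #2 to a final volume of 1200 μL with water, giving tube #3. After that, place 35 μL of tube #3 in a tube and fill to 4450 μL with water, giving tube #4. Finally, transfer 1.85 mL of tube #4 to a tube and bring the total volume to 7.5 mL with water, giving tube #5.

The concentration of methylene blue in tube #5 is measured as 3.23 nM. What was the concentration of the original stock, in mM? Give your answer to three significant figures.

1.50 mM

Step 1: 125 μL + 0.25 mL = 375 μL total → factor 375/125 = 3
Step 2: 20 μL + 380 μL = 400 μL total → factor 400/20 = 20
Step 3: 80 μL brought to 1200 μL → factor 1200/80 = 15
Step 4: 35 μL brought to 4450 μL → factor 4450/35 = 127.14
Step 5: 1.85 mL brought to 7.5 mL → factor 7.5/1.85 = 4.0541
Overall dilution factor = 3 × 20 × 15 × 127.14 × 4.0541 = 4.639 × 10^5
Stock = 3.23 nM × 4.639 × 10^5 = 1.498 × 10^6 nM = 1.50 mM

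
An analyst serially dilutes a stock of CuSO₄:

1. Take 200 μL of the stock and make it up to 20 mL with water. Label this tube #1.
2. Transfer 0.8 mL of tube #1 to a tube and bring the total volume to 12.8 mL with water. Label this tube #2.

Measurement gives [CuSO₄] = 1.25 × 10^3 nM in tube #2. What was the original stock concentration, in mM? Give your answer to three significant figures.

2.00 mM

Step 1: 200 μL brought to 20 mL → factor 20000/200 = 100
Step 2: 0.8 mL brought to 12.8 mL → factor 12.8/0.8 = 16
Overall dilution factor = 100 × 16 = 1600
Stock = 1.25 × 10^3 nM × 1600 = 2.000 × 10^6 nM = 2.00 mM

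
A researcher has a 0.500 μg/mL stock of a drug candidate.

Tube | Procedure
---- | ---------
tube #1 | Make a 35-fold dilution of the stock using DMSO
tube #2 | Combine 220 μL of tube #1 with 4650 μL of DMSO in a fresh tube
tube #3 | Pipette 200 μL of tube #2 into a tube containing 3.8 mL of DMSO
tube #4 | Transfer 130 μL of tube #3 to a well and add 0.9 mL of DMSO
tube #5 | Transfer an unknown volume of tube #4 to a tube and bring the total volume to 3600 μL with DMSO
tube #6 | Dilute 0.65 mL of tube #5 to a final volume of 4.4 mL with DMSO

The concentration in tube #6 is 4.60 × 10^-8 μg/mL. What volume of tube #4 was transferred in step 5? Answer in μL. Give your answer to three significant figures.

Step 1: 35-fold → factor 35
Step 2: 220 μL + 4650 μL = 4870 μL total → factor 4870/220 = 22.136
Step 3: 200 μL + 3.8 mL = 4000 μL total → factor 4000/200 = 20
Step 4: 130 μL + 0.9 mL = 1030 μL total → factor 1030/130 = 7.9231
Step 5: v brought to 3600 μL → factor = 3600 μL/v
Step 6: 0.65 mL brought to 4.4 mL → factor 4.4/0.65 = 6.7692
Product of known-step factors = 8.3107 × 10^5
Overall factor = 0.500 μg/mL / (4.60 × 10^-8 μg/mL) = 1.087 × 10^7
Step-5 factor = 1.087 × 10^7 / 8.3107 × 10^5 = 13.079
v = 3600 μL / 13.079 = 275 μL

275 μL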